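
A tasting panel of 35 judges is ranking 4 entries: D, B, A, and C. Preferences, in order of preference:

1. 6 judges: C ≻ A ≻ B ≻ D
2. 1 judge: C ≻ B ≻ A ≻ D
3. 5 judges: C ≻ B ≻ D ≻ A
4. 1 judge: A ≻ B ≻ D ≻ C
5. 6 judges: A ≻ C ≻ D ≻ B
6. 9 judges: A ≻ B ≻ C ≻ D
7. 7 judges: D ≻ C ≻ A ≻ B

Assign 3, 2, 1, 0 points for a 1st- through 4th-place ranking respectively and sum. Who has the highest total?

C

D: 6·0 + 1·0 + 5·1 + 1·1 + 6·1 + 9·0 + 7·3 = 33
B: 6·1 + 1·2 + 5·2 + 1·2 + 6·0 + 9·2 + 7·0 = 38
A: 6·2 + 1·1 + 5·0 + 1·3 + 6·3 + 9·3 + 7·1 = 68
C: 6·3 + 1·3 + 5·3 + 1·0 + 6·2 + 9·1 + 7·2 = 71
C has the highest Borda score (71).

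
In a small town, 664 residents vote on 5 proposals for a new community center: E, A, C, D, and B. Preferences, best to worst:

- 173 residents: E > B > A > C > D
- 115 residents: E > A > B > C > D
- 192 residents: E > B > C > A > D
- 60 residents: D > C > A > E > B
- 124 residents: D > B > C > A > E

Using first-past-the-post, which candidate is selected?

First-place votes: E 480, A 0, C 0, D 184, B 0.
E has the most first-place votes.

E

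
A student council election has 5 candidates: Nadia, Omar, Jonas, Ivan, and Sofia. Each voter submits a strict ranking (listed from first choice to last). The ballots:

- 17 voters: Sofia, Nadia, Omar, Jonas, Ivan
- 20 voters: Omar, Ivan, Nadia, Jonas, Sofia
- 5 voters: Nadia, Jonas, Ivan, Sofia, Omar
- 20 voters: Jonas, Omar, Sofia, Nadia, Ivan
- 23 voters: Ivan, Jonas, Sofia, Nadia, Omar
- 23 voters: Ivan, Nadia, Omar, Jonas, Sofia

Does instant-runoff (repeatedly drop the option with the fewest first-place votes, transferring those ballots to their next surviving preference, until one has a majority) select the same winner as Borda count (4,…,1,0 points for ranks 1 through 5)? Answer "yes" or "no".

no

Instant-runoff — R1 Nadia 5, Omar 20, Jonas 20, Ivan 46, Sofia 17 (Nadia out); R2 Omar 20, Jonas 25, Ivan 46, Sofia 17 (Sofia out); R3 Omar 37, Jonas 25, Ivan 46 (Jonas out); R4 Omar 57, Ivan 51 (Omar winner). Winner: Omar.
Borda — scores: Nadia 223, Omar 220, Jonas 224, Ivan 254, Sofia 159. Winner: Ivan.
The two methods disagree.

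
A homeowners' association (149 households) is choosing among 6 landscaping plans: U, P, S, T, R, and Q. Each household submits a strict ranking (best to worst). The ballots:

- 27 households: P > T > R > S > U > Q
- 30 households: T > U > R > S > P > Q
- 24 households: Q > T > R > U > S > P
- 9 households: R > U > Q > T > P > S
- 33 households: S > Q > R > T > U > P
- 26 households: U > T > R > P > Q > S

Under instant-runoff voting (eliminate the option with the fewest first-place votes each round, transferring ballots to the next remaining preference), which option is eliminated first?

R

Round 1: U 26, P 27, S 33, T 30, R 9, Q 24. Eliminate R.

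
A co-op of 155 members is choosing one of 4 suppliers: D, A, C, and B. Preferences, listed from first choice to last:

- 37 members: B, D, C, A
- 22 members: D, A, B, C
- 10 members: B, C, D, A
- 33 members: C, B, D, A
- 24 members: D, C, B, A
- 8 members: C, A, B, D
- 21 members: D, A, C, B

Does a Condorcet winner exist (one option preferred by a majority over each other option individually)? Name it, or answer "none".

none

Checking pairwise contests:
B beats D 88–67.
D beats A 147–8.
D beats C 104–51.
C beats B 86–69.
Every option loses at least one head-to-head, so there is no Condorcet winner.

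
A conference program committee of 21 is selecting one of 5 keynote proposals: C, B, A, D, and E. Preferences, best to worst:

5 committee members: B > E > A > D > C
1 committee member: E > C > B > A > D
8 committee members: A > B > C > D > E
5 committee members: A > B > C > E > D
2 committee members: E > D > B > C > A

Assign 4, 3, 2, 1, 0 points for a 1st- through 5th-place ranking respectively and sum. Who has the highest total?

C: 5·0 + 1·3 + 8·2 + 5·2 + 2·1 = 31
B: 5·4 + 1·2 + 8·3 + 5·3 + 2·2 = 65
A: 5·2 + 1·1 + 8·4 + 5·4 + 2·0 = 63
D: 5·1 + 1·0 + 8·1 + 5·0 + 2·3 = 19
E: 5·3 + 1·4 + 8·0 + 5·1 + 2·4 = 32
B has the highest Borda score (65).

B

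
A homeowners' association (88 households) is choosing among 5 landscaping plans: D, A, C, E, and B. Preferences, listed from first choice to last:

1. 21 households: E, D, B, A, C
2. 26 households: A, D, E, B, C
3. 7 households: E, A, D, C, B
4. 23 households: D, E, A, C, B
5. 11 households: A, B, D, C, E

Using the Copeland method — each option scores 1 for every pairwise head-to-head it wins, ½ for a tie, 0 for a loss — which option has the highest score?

D

D: beats C, E, and B; ties A → score 3.5.
A: beats C and B; ties D; loses to E → score 2.5.
C: loses to D, A, E, and B → score 0.
E: beats A, C, and B; loses to D → score 3.
B: beats C; loses to D, A, and E → score 1.
D has the best pairwise record.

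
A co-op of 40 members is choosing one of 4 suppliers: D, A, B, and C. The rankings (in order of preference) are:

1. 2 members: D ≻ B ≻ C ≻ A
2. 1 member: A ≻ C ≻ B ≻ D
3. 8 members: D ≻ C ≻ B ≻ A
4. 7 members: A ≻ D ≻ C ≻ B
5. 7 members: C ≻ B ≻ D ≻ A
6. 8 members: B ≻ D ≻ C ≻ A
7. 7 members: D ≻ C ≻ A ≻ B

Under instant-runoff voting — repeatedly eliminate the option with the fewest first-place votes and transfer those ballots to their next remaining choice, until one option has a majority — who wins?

Round 1: D 17, A 8, B 8, C 7. Eliminate C.
Round 2: D 17, A 8, B 15. Eliminate A.
Round 3: D 24, B 16. D has a majority.

D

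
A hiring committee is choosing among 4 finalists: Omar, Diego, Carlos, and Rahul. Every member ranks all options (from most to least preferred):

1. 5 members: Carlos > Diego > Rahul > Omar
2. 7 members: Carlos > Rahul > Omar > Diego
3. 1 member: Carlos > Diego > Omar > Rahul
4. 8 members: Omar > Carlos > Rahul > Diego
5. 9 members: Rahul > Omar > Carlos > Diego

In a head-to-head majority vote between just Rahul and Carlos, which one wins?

Carlos

Voters preferring Rahul to Carlos: 9; preferring Carlos to Rahul: 21.
Carlos wins the head-to-head.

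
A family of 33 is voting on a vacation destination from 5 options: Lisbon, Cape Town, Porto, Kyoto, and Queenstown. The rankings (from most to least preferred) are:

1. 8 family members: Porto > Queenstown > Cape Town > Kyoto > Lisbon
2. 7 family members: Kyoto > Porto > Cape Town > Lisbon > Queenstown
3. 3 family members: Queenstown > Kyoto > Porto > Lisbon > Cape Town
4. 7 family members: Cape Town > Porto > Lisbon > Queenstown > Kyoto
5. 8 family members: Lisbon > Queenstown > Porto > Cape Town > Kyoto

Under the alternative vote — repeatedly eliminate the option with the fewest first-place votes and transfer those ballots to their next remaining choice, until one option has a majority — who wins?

Porto

Round 1: Lisbon 8, Cape Town 7, Porto 8, Kyoto 7, Queenstown 3. Eliminate Queenstown.
Round 2: Lisbon 8, Cape Town 7, Porto 8, Kyoto 10. Eliminate Cape Town.
Round 3: Lisbon 8, Porto 15, Kyoto 10. Eliminate Lisbon.
Round 4: Porto 23, Kyoto 10. Porto has a majority.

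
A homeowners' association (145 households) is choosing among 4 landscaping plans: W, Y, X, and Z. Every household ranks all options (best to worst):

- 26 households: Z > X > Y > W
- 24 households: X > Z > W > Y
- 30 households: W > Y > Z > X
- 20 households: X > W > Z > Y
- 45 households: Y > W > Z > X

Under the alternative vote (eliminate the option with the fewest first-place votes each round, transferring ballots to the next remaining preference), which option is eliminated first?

Round 1: W 30, Y 45, X 44, Z 26. Eliminate Z.

Z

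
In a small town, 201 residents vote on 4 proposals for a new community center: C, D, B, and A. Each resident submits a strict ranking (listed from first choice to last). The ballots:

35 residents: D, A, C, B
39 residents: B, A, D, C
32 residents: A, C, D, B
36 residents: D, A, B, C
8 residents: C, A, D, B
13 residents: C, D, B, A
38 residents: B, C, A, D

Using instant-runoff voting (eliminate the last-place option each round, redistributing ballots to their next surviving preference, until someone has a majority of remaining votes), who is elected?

Round 1: C 21, D 71, B 77, A 32. Eliminate C.
Round 2: D 84, B 77, A 40. Eliminate A.
Round 3: D 124, B 77. D has a majority.

D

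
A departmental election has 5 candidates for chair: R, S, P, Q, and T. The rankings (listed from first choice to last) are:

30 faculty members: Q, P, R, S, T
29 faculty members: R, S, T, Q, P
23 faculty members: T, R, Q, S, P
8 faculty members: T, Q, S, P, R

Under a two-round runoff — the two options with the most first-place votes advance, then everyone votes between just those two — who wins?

T

Round 1 first-place votes: R 29, S 0, P 0, Q 30, T 31.
T and Q advance.
Runoff: T is preferred to Q by 60 voters; Q by 30.
T wins the runoff.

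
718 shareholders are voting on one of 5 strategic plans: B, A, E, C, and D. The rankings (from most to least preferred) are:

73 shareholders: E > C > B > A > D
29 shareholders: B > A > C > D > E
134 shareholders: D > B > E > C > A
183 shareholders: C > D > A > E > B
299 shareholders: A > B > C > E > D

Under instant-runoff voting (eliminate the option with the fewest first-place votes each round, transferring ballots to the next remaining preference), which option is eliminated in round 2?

E

Round 1: B 29, A 299, E 73, C 183, D 134. Eliminate B.
Round 2: A 328, E 73, C 183, D 134. Eliminate E.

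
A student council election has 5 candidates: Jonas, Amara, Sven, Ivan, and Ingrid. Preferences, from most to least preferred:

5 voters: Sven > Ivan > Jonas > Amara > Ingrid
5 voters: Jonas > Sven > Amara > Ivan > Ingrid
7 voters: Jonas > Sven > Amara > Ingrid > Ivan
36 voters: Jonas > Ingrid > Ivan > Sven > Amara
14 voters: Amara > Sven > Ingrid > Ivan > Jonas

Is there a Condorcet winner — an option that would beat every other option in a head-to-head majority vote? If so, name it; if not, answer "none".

Jonas

Jonas vs Amara: 53–14 for Jonas.
Jonas vs Sven: 48–19 for Jonas.
Jonas vs Ivan: 48–19 for Jonas.
Jonas vs Ingrid: 53–14 for Jonas.
Jonas beats every other option head-to-head.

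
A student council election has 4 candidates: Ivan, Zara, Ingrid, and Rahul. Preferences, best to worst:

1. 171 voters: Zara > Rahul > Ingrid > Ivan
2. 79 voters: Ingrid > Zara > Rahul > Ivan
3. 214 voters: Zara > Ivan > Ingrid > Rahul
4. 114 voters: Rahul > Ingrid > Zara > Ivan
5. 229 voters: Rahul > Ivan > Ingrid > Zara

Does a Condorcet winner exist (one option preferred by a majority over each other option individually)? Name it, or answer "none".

Checking pairwise contests:
Zara beats Ivan 578–229.
Ingrid beats Zara 422–385.
Ivan beats Ingrid 443–364.
Zara beats Rahul 464–343.
Every option loses at least one head-to-head, so there is no Condorcet winner.

none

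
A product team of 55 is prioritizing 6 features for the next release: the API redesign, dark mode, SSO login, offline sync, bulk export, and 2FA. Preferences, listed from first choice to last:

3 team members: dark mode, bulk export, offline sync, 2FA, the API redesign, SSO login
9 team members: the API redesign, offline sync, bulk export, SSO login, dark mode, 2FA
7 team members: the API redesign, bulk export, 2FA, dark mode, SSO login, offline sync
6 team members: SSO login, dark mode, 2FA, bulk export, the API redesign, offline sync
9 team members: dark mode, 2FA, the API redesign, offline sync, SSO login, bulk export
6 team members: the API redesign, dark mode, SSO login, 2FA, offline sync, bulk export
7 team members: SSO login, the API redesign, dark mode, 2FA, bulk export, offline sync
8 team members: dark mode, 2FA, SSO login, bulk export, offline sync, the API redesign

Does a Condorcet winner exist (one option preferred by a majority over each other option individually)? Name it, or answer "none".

the API redesign

the API redesign vs dark mode: 29–26 for the API redesign.
the API redesign vs SSO login: 34–21 for the API redesign.
the API redesign vs offline sync: 44–11 for the API redesign.
the API redesign vs bulk export: 38–17 for the API redesign.
the API redesign vs 2FA: 29–26 for the API redesign.
the API redesign beats every other option head-to-head.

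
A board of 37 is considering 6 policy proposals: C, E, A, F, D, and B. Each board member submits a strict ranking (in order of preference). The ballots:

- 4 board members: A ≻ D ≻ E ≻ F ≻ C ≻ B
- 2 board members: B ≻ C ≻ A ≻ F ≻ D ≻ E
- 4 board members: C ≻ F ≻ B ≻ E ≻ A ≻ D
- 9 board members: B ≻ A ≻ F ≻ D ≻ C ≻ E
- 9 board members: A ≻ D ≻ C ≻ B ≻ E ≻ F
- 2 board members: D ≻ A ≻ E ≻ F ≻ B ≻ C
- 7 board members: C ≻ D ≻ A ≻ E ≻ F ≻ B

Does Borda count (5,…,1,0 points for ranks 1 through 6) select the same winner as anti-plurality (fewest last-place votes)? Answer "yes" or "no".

yes

Borda — scores: C 103, E 49, A 140, F 66, D 110, B 87. Winner: A.
Anti-plurality — last-place votes: C 2, E 11, A 0, F 9, D 4, B 11. Winner: A.
The two methods agree.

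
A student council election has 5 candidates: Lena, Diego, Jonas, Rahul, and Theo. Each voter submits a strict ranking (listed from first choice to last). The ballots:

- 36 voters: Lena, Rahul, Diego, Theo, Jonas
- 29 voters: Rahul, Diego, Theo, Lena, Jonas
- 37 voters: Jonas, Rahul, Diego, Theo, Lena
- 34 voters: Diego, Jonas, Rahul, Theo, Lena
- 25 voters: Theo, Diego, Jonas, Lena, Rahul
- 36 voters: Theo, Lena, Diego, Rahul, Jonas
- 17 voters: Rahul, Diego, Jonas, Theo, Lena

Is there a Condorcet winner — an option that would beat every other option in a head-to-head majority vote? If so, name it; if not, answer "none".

Rahul vs Lena: 117–97 for Rahul.
Rahul vs Diego: 119–95 for Rahul.
Rahul vs Jonas: 118–96 for Rahul.
Rahul vs Theo: 153–61 for Rahul.
Rahul beats every other option head-to-head.

Rahul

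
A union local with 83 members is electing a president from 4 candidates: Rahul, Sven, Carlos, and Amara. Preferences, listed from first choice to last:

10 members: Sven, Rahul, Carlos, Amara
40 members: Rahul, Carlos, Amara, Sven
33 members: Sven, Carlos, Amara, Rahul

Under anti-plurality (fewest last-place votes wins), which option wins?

Last-place votes: Rahul 33, Sven 40, Carlos 0, Amara 10.
Carlos is ranked last by the fewest voters, so Carlos wins.

Carlos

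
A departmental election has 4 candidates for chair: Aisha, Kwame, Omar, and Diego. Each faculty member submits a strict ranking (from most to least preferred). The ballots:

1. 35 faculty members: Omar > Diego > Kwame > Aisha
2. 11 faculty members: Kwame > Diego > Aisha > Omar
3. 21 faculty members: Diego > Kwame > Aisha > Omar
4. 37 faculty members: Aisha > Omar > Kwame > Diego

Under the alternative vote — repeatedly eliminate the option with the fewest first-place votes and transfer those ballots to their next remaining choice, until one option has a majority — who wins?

Round 1: Aisha 37, Kwame 11, Omar 35, Diego 21. Eliminate Kwame.
Round 2: Aisha 37, Omar 35, Diego 32. Eliminate Diego.
Round 3: Aisha 69, Omar 35. Aisha has a majority.

Aisha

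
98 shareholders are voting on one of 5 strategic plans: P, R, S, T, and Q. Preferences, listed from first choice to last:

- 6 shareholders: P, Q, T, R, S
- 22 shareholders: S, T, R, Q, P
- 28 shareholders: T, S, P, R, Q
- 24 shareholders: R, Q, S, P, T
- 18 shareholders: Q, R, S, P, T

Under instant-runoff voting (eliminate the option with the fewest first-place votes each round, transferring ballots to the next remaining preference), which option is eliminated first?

P

Round 1: P 6, R 24, S 22, T 28, Q 18. Eliminate P.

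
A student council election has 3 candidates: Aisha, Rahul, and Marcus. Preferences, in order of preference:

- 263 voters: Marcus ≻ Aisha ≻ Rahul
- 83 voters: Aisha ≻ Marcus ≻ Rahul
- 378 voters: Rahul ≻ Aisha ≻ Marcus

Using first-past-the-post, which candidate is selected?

First-place votes: Aisha 83, Rahul 378, Marcus 263.
Rahul has the most first-place votes.

Rahul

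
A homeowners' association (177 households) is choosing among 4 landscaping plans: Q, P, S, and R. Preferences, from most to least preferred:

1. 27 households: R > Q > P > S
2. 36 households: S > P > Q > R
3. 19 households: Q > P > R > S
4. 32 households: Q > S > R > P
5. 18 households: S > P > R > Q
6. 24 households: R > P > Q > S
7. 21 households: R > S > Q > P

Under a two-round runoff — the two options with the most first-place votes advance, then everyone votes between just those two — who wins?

Round 1 first-place votes: Q 51, P 0, S 54, R 72.
R and S advance.
Runoff: R is preferred to S by 91 voters; S by 86.
R wins the runoff.

R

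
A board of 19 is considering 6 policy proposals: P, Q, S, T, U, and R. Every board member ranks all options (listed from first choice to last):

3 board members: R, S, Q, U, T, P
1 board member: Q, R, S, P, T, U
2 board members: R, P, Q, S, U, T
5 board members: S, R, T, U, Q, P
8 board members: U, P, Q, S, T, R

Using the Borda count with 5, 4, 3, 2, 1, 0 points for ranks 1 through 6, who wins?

P: 3·0 + 1·2 + 2·4 + 5·0 + 8·4 = 42
Q: 3·3 + 1·5 + 2·3 + 5·1 + 8·3 = 49
S: 3·4 + 1·3 + 2·2 + 5·5 + 8·2 = 60
T: 3·1 + 1·1 + 2·0 + 5·3 + 8·1 = 27
U: 3·2 + 1·0 + 2·1 + 5·2 + 8·5 = 58
R: 3·5 + 1·4 + 2·5 + 5·4 + 8·0 = 49
S has the highest Borda score (60).

S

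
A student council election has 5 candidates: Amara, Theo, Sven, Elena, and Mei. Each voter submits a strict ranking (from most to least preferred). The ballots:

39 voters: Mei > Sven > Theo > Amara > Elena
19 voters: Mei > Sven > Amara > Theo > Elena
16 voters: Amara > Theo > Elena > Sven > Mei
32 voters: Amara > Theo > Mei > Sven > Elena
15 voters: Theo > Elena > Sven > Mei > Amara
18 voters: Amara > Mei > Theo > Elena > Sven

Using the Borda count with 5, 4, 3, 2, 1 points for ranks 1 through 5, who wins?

Mei

Amara: 39·2 + 19·3 + 16·5 + 32·5 + 15·1 + 18·5 = 480
Theo: 39·3 + 19·2 + 16·4 + 32·4 + 15·5 + 18·3 = 476
Sven: 39·4 + 19·4 + 16·2 + 32·2 + 15·3 + 18·1 = 391
Elena: 39·1 + 19·1 + 16·3 + 32·1 + 15·4 + 18·2 = 234
Mei: 39·5 + 19·5 + 16·1 + 32·3 + 15·2 + 18·4 = 504
Mei has the highest Borda score (504).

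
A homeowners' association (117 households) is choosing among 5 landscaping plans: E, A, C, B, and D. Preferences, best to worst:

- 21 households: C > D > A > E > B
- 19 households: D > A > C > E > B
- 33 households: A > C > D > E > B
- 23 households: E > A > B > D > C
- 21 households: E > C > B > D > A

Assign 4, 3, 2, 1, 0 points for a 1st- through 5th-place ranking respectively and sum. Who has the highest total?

E: 21·1 + 19·1 + 33·1 + 23·4 + 21·4 = 249
A: 21·2 + 19·3 + 33·4 + 23·3 + 21·0 = 300
C: 21·4 + 19·2 + 33·3 + 23·0 + 21·3 = 284
B: 21·0 + 19·0 + 33·0 + 23·2 + 21·2 = 88
D: 21·3 + 19·4 + 33·2 + 23·1 + 21·1 = 249
A has the highest Borda score (300).

A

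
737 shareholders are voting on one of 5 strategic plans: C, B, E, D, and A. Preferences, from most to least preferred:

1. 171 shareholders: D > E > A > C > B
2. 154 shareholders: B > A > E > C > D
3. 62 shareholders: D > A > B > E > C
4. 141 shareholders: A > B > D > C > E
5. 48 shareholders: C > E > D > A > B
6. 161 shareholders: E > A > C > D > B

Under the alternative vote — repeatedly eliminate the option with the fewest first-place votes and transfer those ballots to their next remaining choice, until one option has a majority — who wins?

D

Round 1: C 48, B 154, E 161, D 233, A 141. Eliminate C.
Round 2: B 154, E 209, D 233, A 141. Eliminate A.
Round 3: B 295, E 209, D 233. Eliminate E.
Round 4: B 295, D 442. D has a majority.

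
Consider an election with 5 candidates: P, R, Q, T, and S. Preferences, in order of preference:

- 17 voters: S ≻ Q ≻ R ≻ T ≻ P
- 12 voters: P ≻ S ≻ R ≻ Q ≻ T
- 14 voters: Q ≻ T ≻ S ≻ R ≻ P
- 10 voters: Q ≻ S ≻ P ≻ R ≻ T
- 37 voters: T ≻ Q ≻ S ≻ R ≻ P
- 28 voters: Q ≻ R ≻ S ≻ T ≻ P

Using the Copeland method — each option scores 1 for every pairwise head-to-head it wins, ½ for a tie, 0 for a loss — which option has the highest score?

Q

P: loses to R, Q, T, and S → score 0.
R: beats P and T; loses to Q and S → score 2.
Q: beats P, R, T, and S → score 4.
T: beats P; loses to R, Q, and S → score 1.
S: beats P, R, and T; loses to Q → score 3.
Q has the best pairwise record.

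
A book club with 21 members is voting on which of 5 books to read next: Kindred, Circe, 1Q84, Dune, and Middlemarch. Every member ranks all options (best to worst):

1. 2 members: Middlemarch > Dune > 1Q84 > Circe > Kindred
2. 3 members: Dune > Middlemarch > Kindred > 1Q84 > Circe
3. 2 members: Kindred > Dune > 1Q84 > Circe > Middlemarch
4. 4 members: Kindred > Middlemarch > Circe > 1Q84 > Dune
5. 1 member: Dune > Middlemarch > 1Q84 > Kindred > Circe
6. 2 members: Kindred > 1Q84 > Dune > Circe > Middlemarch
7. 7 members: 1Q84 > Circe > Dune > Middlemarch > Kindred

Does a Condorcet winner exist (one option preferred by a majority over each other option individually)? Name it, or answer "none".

Checking pairwise contests:
Dune beats Kindred 13–8.
Kindred beats Circe 12–9.
Kindred beats 1Q84 11–10.
Circe beats Dune 11–10.
Circe beats Middlemarch 11–10.
Every option loses at least one head-to-head, so there is no Condorcet winner.

none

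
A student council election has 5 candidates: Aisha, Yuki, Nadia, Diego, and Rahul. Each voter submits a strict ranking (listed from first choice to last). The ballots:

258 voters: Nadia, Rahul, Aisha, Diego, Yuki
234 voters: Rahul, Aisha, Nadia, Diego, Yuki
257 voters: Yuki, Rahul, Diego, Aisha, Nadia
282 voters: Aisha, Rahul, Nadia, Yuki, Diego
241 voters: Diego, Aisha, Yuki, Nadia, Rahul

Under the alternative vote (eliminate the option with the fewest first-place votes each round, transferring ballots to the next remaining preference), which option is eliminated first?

Round 1: Aisha 282, Yuki 257, Nadia 258, Diego 241, Rahul 234. Eliminate Rahul.

Rahul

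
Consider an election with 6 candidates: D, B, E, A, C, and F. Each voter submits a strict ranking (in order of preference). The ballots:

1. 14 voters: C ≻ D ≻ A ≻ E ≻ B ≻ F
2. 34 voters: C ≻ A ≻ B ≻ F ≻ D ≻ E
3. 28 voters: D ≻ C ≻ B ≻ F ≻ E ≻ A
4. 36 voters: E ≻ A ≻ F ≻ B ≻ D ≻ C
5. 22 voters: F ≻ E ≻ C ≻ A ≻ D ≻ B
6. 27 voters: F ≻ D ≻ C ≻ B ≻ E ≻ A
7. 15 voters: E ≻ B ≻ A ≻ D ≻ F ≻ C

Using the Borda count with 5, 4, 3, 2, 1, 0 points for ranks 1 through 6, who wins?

D: 14·4 + 34·1 + 28·5 + 36·1 + 22·1 + 27·4 + 15·2 = 426
B: 14·1 + 34·3 + 28·3 + 36·2 + 22·0 + 27·2 + 15·4 = 386
E: 14·2 + 34·0 + 28·1 + 36·5 + 22·4 + 27·1 + 15·5 = 426
A: 14·3 + 34·4 + 28·0 + 36·4 + 22·2 + 27·0 + 15·3 = 411
C: 14·5 + 34·5 + 28·4 + 36·0 + 22·3 + 27·3 + 15·0 = 499
F: 14·0 + 34·2 + 28·2 + 36·3 + 22·5 + 27·5 + 15·1 = 492
C has the highest Borda score (499).

C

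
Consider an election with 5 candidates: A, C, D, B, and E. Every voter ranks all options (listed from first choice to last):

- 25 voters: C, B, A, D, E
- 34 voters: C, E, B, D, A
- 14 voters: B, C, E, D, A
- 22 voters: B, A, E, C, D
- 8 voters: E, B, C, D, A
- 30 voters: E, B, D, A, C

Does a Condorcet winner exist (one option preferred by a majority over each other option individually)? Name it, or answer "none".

none

Checking pairwise contests:
C beats A 81–52.
B beats C 74–59.
C beats D 103–30.
E beats B 72–61.
C beats E 73–60.
Every option loses at least one head-to-head, so there is no Condorcet winner.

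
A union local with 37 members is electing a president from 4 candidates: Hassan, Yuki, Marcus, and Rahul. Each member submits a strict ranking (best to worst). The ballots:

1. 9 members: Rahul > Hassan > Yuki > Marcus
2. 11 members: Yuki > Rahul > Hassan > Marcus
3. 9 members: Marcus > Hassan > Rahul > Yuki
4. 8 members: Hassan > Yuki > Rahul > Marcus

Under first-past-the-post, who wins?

First-place votes: Hassan 8, Yuki 11, Marcus 9, Rahul 9.
Yuki has the most first-place votes.

Yuki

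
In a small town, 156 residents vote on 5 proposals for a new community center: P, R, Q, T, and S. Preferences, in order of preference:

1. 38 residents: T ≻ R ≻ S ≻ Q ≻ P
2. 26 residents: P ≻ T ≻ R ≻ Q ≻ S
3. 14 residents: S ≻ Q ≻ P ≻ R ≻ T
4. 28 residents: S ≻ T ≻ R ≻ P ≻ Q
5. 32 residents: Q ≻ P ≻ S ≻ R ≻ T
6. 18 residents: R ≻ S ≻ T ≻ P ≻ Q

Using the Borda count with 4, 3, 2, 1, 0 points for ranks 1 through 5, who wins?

S

P: 38·0 + 26·4 + 14·2 + 28·1 + 32·3 + 18·1 = 274
R: 38·3 + 26·2 + 14·1 + 28·2 + 32·1 + 18·4 = 340
Q: 38·1 + 26·1 + 14·3 + 28·0 + 32·4 + 18·0 = 234
T: 38·4 + 26·3 + 14·0 + 28·3 + 32·0 + 18·2 = 350
S: 38·2 + 26·0 + 14·4 + 28·4 + 32·2 + 18·3 = 362
S has the highest Borda score (362).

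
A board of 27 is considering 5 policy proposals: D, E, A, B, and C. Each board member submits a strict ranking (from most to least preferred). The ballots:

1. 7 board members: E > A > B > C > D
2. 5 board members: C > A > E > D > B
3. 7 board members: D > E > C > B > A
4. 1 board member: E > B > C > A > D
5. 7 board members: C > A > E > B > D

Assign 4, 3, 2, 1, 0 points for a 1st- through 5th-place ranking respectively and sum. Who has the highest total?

D: 7·0 + 5·1 + 7·4 + 1·0 + 7·0 = 33
E: 7·4 + 5·2 + 7·3 + 1·4 + 7·2 = 77
A: 7·3 + 5·3 + 7·0 + 1·1 + 7·3 = 58
B: 7·2 + 5·0 + 7·1 + 1·3 + 7·1 = 31
C: 7·1 + 5·4 + 7·2 + 1·2 + 7·4 = 71
E has the highest Borda score (77).

E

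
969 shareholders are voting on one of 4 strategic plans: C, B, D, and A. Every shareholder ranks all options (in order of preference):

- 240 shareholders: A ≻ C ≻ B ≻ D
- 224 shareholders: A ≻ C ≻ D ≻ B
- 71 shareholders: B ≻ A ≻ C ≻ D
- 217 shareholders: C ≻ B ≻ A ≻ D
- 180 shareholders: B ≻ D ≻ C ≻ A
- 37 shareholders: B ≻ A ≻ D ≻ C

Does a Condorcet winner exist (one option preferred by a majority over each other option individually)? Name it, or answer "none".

Checking pairwise contests:
A beats C 572–397.
C beats B 681–288.
C beats D 752–217.
B beats A 505–464.
Every option loses at least one head-to-head, so there is no Condorcet winner.

none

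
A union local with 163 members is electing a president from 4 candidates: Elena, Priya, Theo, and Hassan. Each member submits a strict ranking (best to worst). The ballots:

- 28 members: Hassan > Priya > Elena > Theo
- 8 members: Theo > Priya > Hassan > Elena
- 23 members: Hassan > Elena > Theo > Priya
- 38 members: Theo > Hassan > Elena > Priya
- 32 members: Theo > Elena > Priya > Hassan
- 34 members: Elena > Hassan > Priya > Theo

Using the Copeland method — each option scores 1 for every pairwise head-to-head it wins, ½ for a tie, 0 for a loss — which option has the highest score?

Hassan

Elena: beats Priya and Theo; loses to Hassan → score 2.
Priya: loses to Elena, Theo, and Hassan → score 0.
Theo: beats Priya; loses to Elena and Hassan → score 1.
Hassan: beats Elena, Priya, and Theo → score 3.
Hassan has the best pairwise record.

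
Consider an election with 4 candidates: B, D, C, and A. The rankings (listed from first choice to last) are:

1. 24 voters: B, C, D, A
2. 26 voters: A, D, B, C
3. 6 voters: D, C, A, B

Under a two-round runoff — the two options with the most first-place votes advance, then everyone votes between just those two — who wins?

A

Round 1 first-place votes: B 24, D 6, C 0, A 26.
A and B advance.
Runoff: A is preferred to B by 32 voters; B by 24.
A wins the runoff.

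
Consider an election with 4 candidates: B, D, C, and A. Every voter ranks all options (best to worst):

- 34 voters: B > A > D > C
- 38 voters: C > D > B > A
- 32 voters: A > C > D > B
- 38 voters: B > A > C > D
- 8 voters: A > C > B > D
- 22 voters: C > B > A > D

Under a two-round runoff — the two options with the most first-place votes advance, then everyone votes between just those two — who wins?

C

Round 1 first-place votes: B 72, D 0, C 60, A 40.
B and C advance.
Runoff: B is preferred to C by 72 voters; C by 100.
C wins the runoff.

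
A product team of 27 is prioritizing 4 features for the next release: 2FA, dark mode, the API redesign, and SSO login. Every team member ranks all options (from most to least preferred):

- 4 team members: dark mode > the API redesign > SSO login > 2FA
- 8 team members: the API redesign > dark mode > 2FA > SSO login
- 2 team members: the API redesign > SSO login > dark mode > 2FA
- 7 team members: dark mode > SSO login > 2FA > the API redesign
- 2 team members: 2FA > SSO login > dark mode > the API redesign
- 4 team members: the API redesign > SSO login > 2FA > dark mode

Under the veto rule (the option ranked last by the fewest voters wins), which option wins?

dark mode

Last-place votes: 2FA 6, dark mode 4, the API redesign 9, SSO login 8.
dark mode is ranked last by the fewest voters, so dark mode wins.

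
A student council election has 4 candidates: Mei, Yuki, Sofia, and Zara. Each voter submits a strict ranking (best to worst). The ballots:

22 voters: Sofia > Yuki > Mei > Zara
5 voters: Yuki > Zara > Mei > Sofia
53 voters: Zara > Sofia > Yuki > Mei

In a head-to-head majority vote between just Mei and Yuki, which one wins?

Voters preferring Mei to Yuki: 0; preferring Yuki to Mei: 80.
Yuki wins the head-to-head.

Yuki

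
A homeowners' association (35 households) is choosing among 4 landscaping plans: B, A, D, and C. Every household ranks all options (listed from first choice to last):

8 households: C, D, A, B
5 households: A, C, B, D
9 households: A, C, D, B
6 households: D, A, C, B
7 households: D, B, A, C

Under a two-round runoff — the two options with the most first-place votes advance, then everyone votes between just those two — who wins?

D

Round 1 first-place votes: B 0, A 14, D 13, C 8.
A and D advance.
Runoff: A is preferred to D by 14 voters; D by 21.
D wins the runoff.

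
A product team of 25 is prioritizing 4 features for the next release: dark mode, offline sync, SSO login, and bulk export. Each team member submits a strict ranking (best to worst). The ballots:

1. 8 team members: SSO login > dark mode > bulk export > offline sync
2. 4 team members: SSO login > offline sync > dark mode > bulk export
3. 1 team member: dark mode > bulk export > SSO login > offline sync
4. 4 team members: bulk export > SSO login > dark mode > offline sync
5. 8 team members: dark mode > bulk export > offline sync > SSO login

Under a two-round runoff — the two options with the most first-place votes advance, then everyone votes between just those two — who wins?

SSO login

Round 1 first-place votes: dark mode 9, offline sync 0, SSO login 12, bulk export 4.
SSO login and dark mode advance.
Runoff: SSO login is preferred to dark mode by 16 voters; dark mode by 9.
SSO login wins the runoff.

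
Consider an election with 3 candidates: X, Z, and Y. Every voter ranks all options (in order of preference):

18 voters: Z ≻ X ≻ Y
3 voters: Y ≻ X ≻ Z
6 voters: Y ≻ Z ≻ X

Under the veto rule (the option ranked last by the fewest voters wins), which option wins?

Z

Last-place votes: X 6, Z 3, Y 18.
Z is ranked last by the fewest voters, so Z wins.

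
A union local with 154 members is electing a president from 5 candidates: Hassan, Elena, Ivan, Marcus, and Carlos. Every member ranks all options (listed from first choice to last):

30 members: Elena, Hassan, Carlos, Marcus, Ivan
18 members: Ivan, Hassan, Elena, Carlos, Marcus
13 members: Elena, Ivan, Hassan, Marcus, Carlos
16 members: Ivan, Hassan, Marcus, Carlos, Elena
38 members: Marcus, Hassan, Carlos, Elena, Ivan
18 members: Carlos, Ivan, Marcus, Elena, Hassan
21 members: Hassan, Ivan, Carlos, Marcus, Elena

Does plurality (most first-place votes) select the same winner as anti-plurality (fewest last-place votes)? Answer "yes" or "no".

Plurality — first-place votes: Hassan 21, Elena 43, Ivan 34, Marcus 38, Carlos 18. Winner: Elena.
Anti-plurality — last-place votes: Hassan 18, Elena 37, Ivan 68, Marcus 18, Carlos 13. Winner: Carlos.
The two methods disagree.

no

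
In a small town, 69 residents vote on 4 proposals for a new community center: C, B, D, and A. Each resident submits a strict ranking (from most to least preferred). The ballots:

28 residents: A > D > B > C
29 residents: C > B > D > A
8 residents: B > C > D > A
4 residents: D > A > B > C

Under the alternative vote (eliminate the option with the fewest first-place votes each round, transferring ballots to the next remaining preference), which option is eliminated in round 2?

B

Round 1: C 29, B 8, D 4, A 28. Eliminate D.
Round 2: C 29, B 8, A 32. Eliminate B.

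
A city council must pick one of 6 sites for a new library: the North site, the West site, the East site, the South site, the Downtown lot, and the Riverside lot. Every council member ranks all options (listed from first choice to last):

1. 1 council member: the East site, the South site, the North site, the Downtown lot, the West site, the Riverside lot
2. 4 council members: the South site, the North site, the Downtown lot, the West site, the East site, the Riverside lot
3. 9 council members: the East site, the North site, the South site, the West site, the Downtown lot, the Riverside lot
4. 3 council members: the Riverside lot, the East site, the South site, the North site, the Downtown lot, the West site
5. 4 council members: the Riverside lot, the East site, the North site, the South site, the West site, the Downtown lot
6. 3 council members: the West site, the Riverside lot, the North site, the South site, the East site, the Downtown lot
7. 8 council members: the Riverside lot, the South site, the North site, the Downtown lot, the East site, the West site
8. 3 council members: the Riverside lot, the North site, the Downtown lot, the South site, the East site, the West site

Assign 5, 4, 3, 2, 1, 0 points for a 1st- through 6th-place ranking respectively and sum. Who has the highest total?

the North site

the North site: 1·3 + 4·4 + 9·4 + 3·2 + 4·3 + 3·3 + 8·3 + 3·4 = 118
the West site: 1·1 + 4·2 + 9·2 + 3·0 + 4·1 + 3·5 + 8·0 + 3·0 = 46
the East site: 1·5 + 4·1 + 9·5 + 3·4 + 4·4 + 3·1 + 8·1 + 3·1 = 96
the South site: 1·4 + 4·5 + 9·3 + 3·3 + 4·2 + 3·2 + 8·4 + 3·2 = 112
the Downtown lot: 1·2 + 4·3 + 9·1 + 3·1 + 4·0 + 3·0 + 8·2 + 3·3 = 51
the Riverside lot: 1·0 + 4·0 + 9·0 + 3·5 + 4·5 + 3·4 + 8·5 + 3·5 = 102
the North site has the highest Borda score (118).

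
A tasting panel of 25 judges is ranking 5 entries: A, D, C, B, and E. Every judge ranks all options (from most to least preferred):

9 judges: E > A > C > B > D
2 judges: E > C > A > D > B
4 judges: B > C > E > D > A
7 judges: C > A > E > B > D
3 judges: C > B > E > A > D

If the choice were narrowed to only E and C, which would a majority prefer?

Voters preferring E to C: 11; preferring C to E: 14.
C wins the head-to-head.

C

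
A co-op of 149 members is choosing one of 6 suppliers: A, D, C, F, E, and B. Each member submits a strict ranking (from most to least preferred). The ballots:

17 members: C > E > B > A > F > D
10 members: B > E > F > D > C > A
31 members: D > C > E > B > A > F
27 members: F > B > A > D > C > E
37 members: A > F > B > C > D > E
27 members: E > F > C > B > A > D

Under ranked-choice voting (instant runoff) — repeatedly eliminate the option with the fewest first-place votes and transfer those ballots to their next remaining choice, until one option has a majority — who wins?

E

Round 1: A 37, D 31, C 17, F 27, E 27, B 10. Eliminate B.
Round 2: A 37, D 31, C 17, F 27, E 37. Eliminate C.
Round 3: A 37, D 31, F 27, E 54. Eliminate F.
Round 4: A 64, D 31, E 54. Eliminate D.
Round 5: A 64, E 85. E has a majority.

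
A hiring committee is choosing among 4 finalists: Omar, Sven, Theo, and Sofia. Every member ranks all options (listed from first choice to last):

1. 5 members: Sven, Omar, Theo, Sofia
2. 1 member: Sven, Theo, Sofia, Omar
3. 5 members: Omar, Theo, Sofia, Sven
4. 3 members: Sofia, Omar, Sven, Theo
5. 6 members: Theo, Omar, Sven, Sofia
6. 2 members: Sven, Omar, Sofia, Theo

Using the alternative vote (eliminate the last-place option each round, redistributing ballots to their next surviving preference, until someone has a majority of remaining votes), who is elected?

Omar

Round 1: Omar 5, Sven 8, Theo 6, Sofia 3. Eliminate Sofia.
Round 2: Omar 8, Sven 8, Theo 6. Eliminate Theo.
Round 3: Omar 14, Sven 8. Omar has a majority.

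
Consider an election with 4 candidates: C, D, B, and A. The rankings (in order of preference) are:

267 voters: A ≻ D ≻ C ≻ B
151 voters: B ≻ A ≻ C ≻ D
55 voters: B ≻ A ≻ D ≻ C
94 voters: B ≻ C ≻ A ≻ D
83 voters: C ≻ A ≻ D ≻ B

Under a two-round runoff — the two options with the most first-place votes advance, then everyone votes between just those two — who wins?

A

Round 1 first-place votes: C 83, D 0, B 300, A 267.
B and A advance.
Runoff: B is preferred to A by 300 voters; A by 350.
A wins the runoff.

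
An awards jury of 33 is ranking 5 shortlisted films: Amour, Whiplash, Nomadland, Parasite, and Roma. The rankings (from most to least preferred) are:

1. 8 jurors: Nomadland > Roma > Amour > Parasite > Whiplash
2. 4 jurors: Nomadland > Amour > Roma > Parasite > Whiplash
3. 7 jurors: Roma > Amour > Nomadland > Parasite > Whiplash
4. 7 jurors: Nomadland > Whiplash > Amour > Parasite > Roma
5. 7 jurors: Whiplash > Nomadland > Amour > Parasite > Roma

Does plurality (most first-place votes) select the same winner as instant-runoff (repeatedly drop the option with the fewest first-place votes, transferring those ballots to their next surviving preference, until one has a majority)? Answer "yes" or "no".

Plurality — first-place votes: Amour 0, Whiplash 7, Nomadland 19, Parasite 0, Roma 7. Winner: Nomadland.
Instant-runoff — R1 Amour 0, Whiplash 7, Nomadland 19, Parasite 0, Roma 7 (Nomadland winner). Winner: Nomadland.
The two methods agree.

yes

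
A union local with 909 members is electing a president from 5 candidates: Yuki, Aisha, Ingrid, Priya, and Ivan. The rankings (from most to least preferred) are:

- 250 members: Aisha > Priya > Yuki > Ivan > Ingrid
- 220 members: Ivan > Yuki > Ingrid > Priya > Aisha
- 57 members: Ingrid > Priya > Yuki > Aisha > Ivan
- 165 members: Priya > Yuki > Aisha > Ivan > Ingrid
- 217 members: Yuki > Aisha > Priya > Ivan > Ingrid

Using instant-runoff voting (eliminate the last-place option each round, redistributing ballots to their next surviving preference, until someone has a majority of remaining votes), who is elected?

Round 1: Yuki 217, Aisha 250, Ingrid 57, Priya 165, Ivan 220. Eliminate Ingrid.
Round 2: Yuki 217, Aisha 250, Priya 222, Ivan 220. Eliminate Yuki.
Round 3: Aisha 467, Priya 222, Ivan 220. Aisha has a majority.

Aisha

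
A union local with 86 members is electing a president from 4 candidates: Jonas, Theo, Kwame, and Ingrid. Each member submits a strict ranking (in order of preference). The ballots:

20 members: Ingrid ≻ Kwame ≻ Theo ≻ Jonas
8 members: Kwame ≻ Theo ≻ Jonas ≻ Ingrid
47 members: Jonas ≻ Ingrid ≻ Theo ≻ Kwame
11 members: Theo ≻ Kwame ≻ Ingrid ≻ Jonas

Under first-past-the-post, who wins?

Jonas

First-place votes: Jonas 47, Theo 11, Kwame 8, Ingrid 20.
Jonas has the most first-place votes.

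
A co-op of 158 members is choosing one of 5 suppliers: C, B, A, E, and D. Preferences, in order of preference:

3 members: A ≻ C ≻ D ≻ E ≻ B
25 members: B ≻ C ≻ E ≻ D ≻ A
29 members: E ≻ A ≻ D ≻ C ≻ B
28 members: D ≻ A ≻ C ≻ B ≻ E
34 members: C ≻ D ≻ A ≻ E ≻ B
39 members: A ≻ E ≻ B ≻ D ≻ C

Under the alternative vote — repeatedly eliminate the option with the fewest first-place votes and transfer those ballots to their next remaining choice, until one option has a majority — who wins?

Round 1: C 34, B 25, A 42, E 29, D 28. Eliminate B.
Round 2: C 59, A 42, E 29, D 28. Eliminate D.
Round 3: C 59, A 70, E 29. Eliminate E.
Round 4: C 59, A 99. A has a majority.

A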